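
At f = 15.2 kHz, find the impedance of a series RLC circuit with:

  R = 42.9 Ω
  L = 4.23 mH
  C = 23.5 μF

Step 1 — Angular frequency: ω = 2π·f = 2π·1.52e+04 = 9.55e+04 rad/s.
Step 2 — Component impedances:
  R: Z = R = 42.9 Ω
  L: Z = jωL = j·9.55e+04·0.00423 = 0 + j404 Ω
  C: Z = 1/(jωC) = -j/(ω·C) = 0 - j0.4456 Ω
Step 3 — Series combination: Z_total = R + L + C = 42.9 + j403.5 Ω = 405.8∠83.9° Ω.

Z = 42.9 + j403.5 Ω = 405.8∠83.9° Ω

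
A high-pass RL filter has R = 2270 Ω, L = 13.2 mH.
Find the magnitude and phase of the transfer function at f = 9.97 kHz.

Step 1 — Angular frequency: ω = 2π·9970 = 6.264e+04 rad/s.
Step 2 — Transfer function: H(jω) = jωL/(R + jωL).
Step 3 — Numerator jωL = j·826.9; denominator R + jωL = 2270 + j826.9.
Step 4 — H = 0.1171 + j0.3216.
Step 5 — Magnitude: |H| = 0.3423 (-9.3 dB); phase: φ = 70.0°.

|H| = 0.3423 (-9.3 dB), φ = 70.0°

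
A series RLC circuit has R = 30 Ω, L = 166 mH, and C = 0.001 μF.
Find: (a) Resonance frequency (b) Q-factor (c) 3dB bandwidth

Step 1 — Resonance condition Im(Z)=0 gives ω₀ = 1/√(LC).
Step 2 — ω₀ = 1/√(0.166·1e-09) = 7.762e+04 rad/s.
Step 3 — f₀ = ω₀/(2π) = 1.235e+04 Hz.
Step 4 — Series Q: Q = ω₀L/R = 7.762e+04·0.166/30 = 429.5.
Step 5 — 3dB bandwidth: Δω = ω₀/Q = 180.7 rad/s; BW = Δω/(2π) = 28.76 Hz.

(a) f₀ = 1.235e+04 Hz  (b) Q = 429.5  (c) BW = 28.76 Hz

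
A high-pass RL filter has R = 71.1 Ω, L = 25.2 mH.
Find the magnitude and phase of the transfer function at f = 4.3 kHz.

Step 1 — Angular frequency: ω = 2π·4300 = 2.702e+04 rad/s.
Step 2 — Transfer function: H(jω) = jωL/(R + jωL).
Step 3 — Numerator jωL = j·680.8; denominator R + jωL = 71.1 + j680.8.
Step 4 — H = 0.9892 + j0.1033.
Step 5 — Magnitude: |H| = 0.9946 (-0.0 dB); phase: φ = 6.0°.

|H| = 0.9946 (-0.0 dB), φ = 6.0°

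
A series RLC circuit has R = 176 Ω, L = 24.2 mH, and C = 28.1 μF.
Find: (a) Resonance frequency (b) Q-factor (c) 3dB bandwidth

Step 1 — Resonance: ω₀ = 1/√(LC) = 1/√(0.0242·2.81e-05) = 1213 rad/s.
Step 2 — f₀ = ω₀/(2π) = 193 Hz.
Step 3 — Series Q: Q = ω₀L/R = 1213·0.0242/176 = 0.1667.
Step 4 — Bandwidth: Δω = ω₀/Q = 7273 rad/s; BW = Δω/(2π) = 1157 Hz.

(a) f₀ = 193 Hz  (b) Q = 0.1667  (c) BW = 1157 Hz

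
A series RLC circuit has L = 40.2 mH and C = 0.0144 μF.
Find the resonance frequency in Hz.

Step 1 — Resonance condition Im(Z)=0 gives ω₀ = 1/√(LC).
Step 2 — ω₀ = 1/√(0.0402·1.44e-08) = 4.156e+04 rad/s.
Step 3 — f₀ = ω₀/(2π) = 6615 Hz.

f₀ = 6615 Hz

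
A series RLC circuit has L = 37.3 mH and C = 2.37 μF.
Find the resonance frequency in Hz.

Step 1 — Resonance condition Im(Z)=0 gives ω₀ = 1/√(LC).
Step 2 — ω₀ = 1/√(0.0373·2.37e-06) = 3363 rad/s.
Step 3 — f₀ = ω₀/(2π) = 535.3 Hz.

f₀ = 535.3 Hz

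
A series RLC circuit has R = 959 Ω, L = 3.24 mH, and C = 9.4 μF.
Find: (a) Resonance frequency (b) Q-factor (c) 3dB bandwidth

Step 1 — Resonance condition Im(Z)=0 gives ω₀ = 1/√(LC).
Step 2 — ω₀ = 1/√(0.00324·9.4e-06) = 5730 rad/s.
Step 3 — f₀ = ω₀/(2π) = 912 Hz.
Step 4 — Series Q: Q = ω₀L/R = 5730·0.00324/959 = 0.01936.
Step 5 — 3dB bandwidth: Δω = ω₀/Q = 2.96e+05 rad/s; BW = Δω/(2π) = 4.711e+04 Hz.

(a) f₀ = 912 Hz  (b) Q = 0.01936  (c) BW = 4.711e+04 Hz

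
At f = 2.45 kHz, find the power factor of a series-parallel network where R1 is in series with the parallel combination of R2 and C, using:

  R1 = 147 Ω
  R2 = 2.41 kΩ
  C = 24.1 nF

Step 1 — Angular frequency: ω = 2π·f = 2π·2450 = 1.539e+04 rad/s.
Step 2 — Component impedances:
  R1: Z = R = 147 Ω
  R2: Z = R = 2410 Ω
  C: Z = 1/(jωC) = -j/(ω·C) = 0 - j2695 Ω
Step 3 — Parallel branch: R2 || C = 1/(1/R2 + 1/C) = 1339 - j1197 Ω.
Step 4 — Series with R1: Z_total = R1 + (R2 || C) = 1486 - j1197 Ω = 1909∠-38.9° Ω.
Step 5 — Power factor: PF = cos(φ) = Re(Z)/|Z| = 1486.3/1908.7 = 0.7787.
Step 6 — Type: Im(Z) = -1197 ⇒ leading (phase φ = -38.9°).

PF = 0.7787 (leading, φ = -38.9°)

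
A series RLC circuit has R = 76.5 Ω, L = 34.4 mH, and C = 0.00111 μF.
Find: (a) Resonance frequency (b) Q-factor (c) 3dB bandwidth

Step 1 — Resonance: ω₀ = 1/√(LC) = 1/√(0.0344·1.11e-09) = 1.618e+05 rad/s.
Step 2 — f₀ = ω₀/(2π) = 2.576e+04 Hz.
Step 3 — Series Q: Q = ω₀L/R = 1.618e+05·0.0344/76.5 = 72.77.
Step 4 — Bandwidth: Δω = ω₀/Q = 2224 rad/s; BW = Δω/(2π) = 353.9 Hz.

(a) f₀ = 2.576e+04 Hz  (b) Q = 72.77  (c) BW = 353.9 Hz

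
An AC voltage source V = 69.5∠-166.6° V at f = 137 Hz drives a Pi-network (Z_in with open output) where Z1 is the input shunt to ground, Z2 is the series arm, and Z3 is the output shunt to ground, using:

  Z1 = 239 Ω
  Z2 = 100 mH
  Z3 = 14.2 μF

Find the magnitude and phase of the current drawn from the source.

Step 1 — Angular frequency: ω = 2π·f = 2π·137 = 860.8 rad/s.
Step 2 — Component impedances:
  Z1: Z = R = 239 Ω
  Z2: Z = jωL = j·860.8·0.1 = 0 + j86.08 Ω
  Z3: Z = 1/(jωC) = -j/(ω·C) = 0 - j81.81 Ω
Step 3 — With open output, the series arm Z2 and the output shunt Z3 appear in series to ground: Z2 + Z3 = 0 + j4.269 Ω.
Step 4 — Parallel with input shunt Z1: Z_in = Z1 || (Z2 + Z3) = 0.07622 + j4.267 Ω = 4.268∠89.0° Ω.
Step 5 — Source phasor: V = 69.5∠-166.6° V = -67.61 - j16.11 V.
Step 6 — Ohm's law: I = V / Z_total = (-67.61 - j16.11) / (0.07622 + j4.267) = -4.056 + j15.77 A.
Step 7 — Convert to polar: |I| = 16.28 A, ∠I = 104.4°.

I = 16.28∠104.4° A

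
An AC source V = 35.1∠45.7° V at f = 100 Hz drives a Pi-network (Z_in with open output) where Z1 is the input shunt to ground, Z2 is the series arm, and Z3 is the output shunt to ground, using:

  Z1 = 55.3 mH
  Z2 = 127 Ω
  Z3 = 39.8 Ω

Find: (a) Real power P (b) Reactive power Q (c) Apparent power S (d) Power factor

Step 1 — Angular frequency: ω = 2π·f = 2π·100 = 628.3 rad/s.
Step 2 — Component impedances:
  Z1: Z = jωL = j·628.3·0.0553 = 0 + j34.75 Ω
  Z2: Z = R = 127 Ω
  Z3: Z = R = 39.8 Ω
Step 3 — With open output, the series arm Z2 and the output shunt Z3 appear in series to ground: Z2 + Z3 = 166.8 Ω.
Step 4 — Parallel with input shunt Z1: Z_in = Z1 || (Z2 + Z3) = 6.937 + j33.3 Ω = 34.02∠78.2° Ω.
Step 5 — Source phasor: V = 35.1∠45.7° V = 24.51 + j25.12 V.
Step 6 — Current: I = V / Z = 0.87 - j0.5549 A = 1.032∠-32.5° A.
Step 7 — Complex power: S = V·I* = 7.386 + j35.46 VA.
Step 8 — Real power: P = Re(S) = 7.386 W.
Step 9 — Reactive power: Q = Im(S) = 35.46 VAR.
Step 10 — Apparent power: |S| = 36.22 VA.
Step 11 — Power factor: PF = P/|S| = 0.2039 (lagging).

(a) P = 7.386 W  (b) Q = 35.46 VAR  (c) S = 36.22 VA  (d) PF = 0.2039 (lagging)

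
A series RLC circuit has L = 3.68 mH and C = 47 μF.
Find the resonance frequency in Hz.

Step 1 — Resonance condition Im(Z)=0 gives ω₀ = 1/√(LC).
Step 2 — ω₀ = 1/√(0.00368·4.7e-05) = 2405 rad/s.
Step 3 — f₀ = ω₀/(2π) = 382.7 Hz.

f₀ = 382.7 Hz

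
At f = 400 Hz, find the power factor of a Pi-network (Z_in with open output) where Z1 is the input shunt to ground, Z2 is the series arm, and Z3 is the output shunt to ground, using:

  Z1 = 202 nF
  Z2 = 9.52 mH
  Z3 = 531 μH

Step 1 — Angular frequency: ω = 2π·f = 2π·400 = 2513 rad/s.
Step 2 — Component impedances:
  Z1: Z = 1/(jωC) = -j/(ω·C) = 0 - j1970 Ω
  Z2: Z = jωL = j·2513·0.00952 = 0 + j23.93 Ω
  Z3: Z = jωL = j·2513·0.000531 = 0 + j1.335 Ω
Step 3 — With open output, the series arm Z2 and the output shunt Z3 appear in series to ground: Z2 + Z3 = 0 + j25.26 Ω.
Step 4 — Parallel with input shunt Z1: Z_in = Z1 || (Z2 + Z3) = 0 + j25.59 Ω = 25.59∠90.0° Ω.
Step 5 — Power factor: PF = cos(φ) = Re(Z)/|Z| = -0/25.59 = -0.
Step 6 — Type: Im(Z) = 25.59 ⇒ lagging (phase φ = 90.0°).

PF = -0 (lagging, φ = 90.0°)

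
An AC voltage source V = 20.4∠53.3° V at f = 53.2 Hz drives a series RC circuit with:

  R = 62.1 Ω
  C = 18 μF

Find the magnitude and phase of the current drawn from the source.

Step 1 — Angular frequency: ω = 2π·f = 2π·53.2 = 334.3 rad/s.
Step 2 — Component impedances:
  R: Z = R = 62.1 Ω
  C: Z = 1/(jωC) = -j/(ω·C) = 0 - j166.2 Ω
Step 3 — Series combination: Z_total = R + C = 62.1 - j166.2 Ω = 177.4∠-69.5° Ω.
Step 4 — Source phasor: V = 20.4∠53.3° V = 12.19 + j16.36 V.
Step 5 — Ohm's law: I = V / Z_total = (12.19 + j16.36) / (62.1 - j166.2) = -0.06231 + j0.09663 A.
Step 6 — Convert to polar: |I| = 0.115 A, ∠I = 122.8°.

I = 0.115∠122.8° A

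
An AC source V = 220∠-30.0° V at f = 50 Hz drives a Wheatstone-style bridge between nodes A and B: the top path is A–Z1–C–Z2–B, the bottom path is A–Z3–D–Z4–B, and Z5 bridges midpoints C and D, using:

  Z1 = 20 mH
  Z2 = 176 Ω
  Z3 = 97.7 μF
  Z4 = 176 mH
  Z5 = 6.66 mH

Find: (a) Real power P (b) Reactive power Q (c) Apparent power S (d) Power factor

Step 1 — Angular frequency: ω = 2π·f = 2π·50 = 314.2 rad/s.
Step 2 — Component impedances:
  Z1: Z = jωL = j·314.2·0.02 = 0 + j6.283 Ω
  Z2: Z = R = 176 Ω
  Z3: Z = 1/(jωC) = -j/(ω·C) = 0 - j32.58 Ω
  Z4: Z = jωL = j·314.2·0.176 = 0 + j55.29 Ω
  Z5: Z = jωL = j·314.2·0.00666 = 0 + j2.092 Ω
Step 3 — Bridge requires nodal analysis (the Z5 bridge couples midpoints C and D, so the two paths cannot be reduced to a simple series/parallel combination). Setting node B to ground and injecting 1 A at node A, the 3-node admittance system at A, C, D solves to V_A = Z_AB = 17.33 + j60.9 Ω = 63.32∠74.1° Ω.
Step 4 — Source phasor: V = 220∠-30.0° V = 190.5 - j110 V.
Step 5 — Current: I = V / Z = -0.8473 - j3.37 A = 3.475∠-104.1° A.
Step 6 — Complex power: S = V·I* = 209.2 + j735.2 VA.
Step 7 — Real power: P = Re(S) = 209.2 W.
Step 8 — Reactive power: Q = Im(S) = 735.2 VAR.
Step 9 — Apparent power: |S| = 764.4 VA.
Step 10 — Power factor: PF = P/|S| = 0.2737 (lagging).

(a) P = 209.2 W  (b) Q = 735.2 VAR  (c) S = 764.4 VA  (d) PF = 0.2737 (lagging)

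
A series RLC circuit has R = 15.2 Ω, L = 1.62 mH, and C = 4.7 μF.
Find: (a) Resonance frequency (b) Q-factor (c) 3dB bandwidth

Step 1 — Resonance condition Im(Z)=0 gives ω₀ = 1/√(LC).
Step 2 — ω₀ = 1/√(0.00162·4.7e-06) = 1.146e+04 rad/s.
Step 3 — f₀ = ω₀/(2π) = 1824 Hz.
Step 4 — Series Q: Q = ω₀L/R = 1.146e+04·0.00162/15.2 = 1.221.
Step 5 — 3dB bandwidth: Δω = ω₀/Q = 9383 rad/s; BW = Δω/(2π) = 1493 Hz.

(a) f₀ = 1824 Hz  (b) Q = 1.221  (c) BW = 1493 Hz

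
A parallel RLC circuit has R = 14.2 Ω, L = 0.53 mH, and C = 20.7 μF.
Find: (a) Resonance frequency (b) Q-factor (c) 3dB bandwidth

Step 1 — Resonance: ω₀ = 1/√(LC) = 1/√(0.00053·2.07e-05) = 9547 rad/s.
Step 2 — f₀ = ω₀/(2π) = 1519 Hz.
Step 3 — Parallel Q: Q = R/(ω₀L) = 14.2/(9547·0.00053) = 2.806.
Step 4 — Bandwidth: Δω = ω₀/Q = 3402 rad/s; BW = Δω/(2π) = 541.5 Hz.

(a) f₀ = 1519 Hz  (b) Q = 2.806  (c) BW = 541.5 Hz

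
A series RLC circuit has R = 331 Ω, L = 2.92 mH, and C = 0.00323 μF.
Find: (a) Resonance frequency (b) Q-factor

Step 1 — Resonance condition Im(Z)=0 gives ω₀ = 1/√(LC).
Step 2 — ω₀ = 1/√(0.00292·3.23e-09) = 3.256e+05 rad/s.
Step 3 — f₀ = ω₀/(2π) = 5.182e+04 Hz.
Step 4 — Series Q: Q = ω₀L/R = 3.256e+05·0.00292/331 = 2.873.

(a) f₀ = 5.182e+04 Hz  (b) Q = 2.873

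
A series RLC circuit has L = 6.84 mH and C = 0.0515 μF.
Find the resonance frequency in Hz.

Step 1 — Resonance condition Im(Z)=0 gives ω₀ = 1/√(LC).
Step 2 — ω₀ = 1/√(0.00684·5.15e-08) = 5.328e+04 rad/s.
Step 3 — f₀ = ω₀/(2π) = 8480 Hz.

f₀ = 8480 Hz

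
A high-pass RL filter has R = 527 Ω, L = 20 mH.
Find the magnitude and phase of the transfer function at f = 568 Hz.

Step 1 — Angular frequency: ω = 2π·568 = 3569 rad/s.
Step 2 — Transfer function: H(jω) = jωL/(R + jωL).
Step 3 — Numerator jωL = j·71.38; denominator R + jωL = 527 + j71.38.
Step 4 — H = 0.01801 + j0.133.
Step 5 — Magnitude: |H| = 0.1342 (-17.4 dB); phase: φ = 82.3°.

|H| = 0.1342 (-17.4 dB), φ = 82.3°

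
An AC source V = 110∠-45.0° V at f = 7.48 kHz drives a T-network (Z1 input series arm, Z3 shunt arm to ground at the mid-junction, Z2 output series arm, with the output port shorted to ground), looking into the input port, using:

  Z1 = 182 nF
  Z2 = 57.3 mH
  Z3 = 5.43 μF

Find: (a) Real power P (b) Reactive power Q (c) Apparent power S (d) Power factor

Step 1 — Angular frequency: ω = 2π·f = 2π·7480 = 4.7e+04 rad/s.
Step 2 — Component impedances:
  Z1: Z = 1/(jωC) = -j/(ω·C) = 0 - j116.9 Ω
  Z2: Z = jωL = j·4.7e+04·0.0573 = 0 + j2693 Ω
  Z3: Z = 1/(jωC) = -j/(ω·C) = 0 - j3.918 Ω
Step 3 — With the output port shorted to ground, the output series arm Z2 runs from the junction to ground; the shunt arm Z3 also runs from the junction to ground. They appear in parallel: Z3 || Z2 = 0 - j3.924 Ω.
Step 4 — Series with input arm Z1: Z_in = Z1 + (Z3 || Z2) = 0 - j120.8 Ω = 120.8∠-90.0° Ω.
Step 5 — Source phasor: V = 110∠-45.0° V = 77.78 - j77.78 V.
Step 6 — Current: I = V / Z = 0.6437 + j0.6437 A = 0.9103∠45.0° A.
Step 7 — Complex power: S = V·I* = 0 - j100.1 VA.
Step 8 — Real power: P = Re(S) = 0 W.
Step 9 — Reactive power: Q = Im(S) = -100.1 VAR.
Step 10 — Apparent power: |S| = 100.1 VA.
Step 11 — Power factor: PF = P/|S| = 0 (leading).

(a) P = 0 W  (b) Q = -100.1 VAR  (c) S = 100.1 VA  (d) PF = 0 (leading)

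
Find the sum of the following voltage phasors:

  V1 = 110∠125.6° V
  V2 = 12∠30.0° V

Step 1 — Convert each phasor to rectangular form:
  V1 = 110·(cos(125.6°) + j·sin(125.6°)) = -64.03 + j89.44 V
  V2 = 12·(cos(30.0°) + j·sin(30.0°)) = 10.39 + j6 V
Step 2 — Sum components: V_total = -53.64 + j95.44 V.
Step 3 — Convert to polar: |V_total| = 109.5 V, ∠V_total = 119.3°.

V_total = 109.5∠119.3° V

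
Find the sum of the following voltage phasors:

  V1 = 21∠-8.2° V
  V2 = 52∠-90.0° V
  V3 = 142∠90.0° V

Step 1 — Convert each phasor to rectangular form:
  V1 = 21·(cos(-8.2°) + j·sin(-8.2°)) = 20.79 - j2.995 V
  V2 = 52·(cos(-90.0°) + j·sin(-90.0°)) = 0 - j52 V
  V3 = 142·(cos(90.0°) + j·sin(90.0°)) = 0 + j142 V
Step 2 — Sum components: V_total = 20.79 + j87 V.
Step 3 — Convert to polar: |V_total| = 89.45 V, ∠V_total = 76.6°.

V_total = 89.45∠76.6° V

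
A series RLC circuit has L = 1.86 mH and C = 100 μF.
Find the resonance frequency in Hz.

Step 1 — Resonance condition Im(Z)=0 gives ω₀ = 1/√(LC).
Step 2 — ω₀ = 1/√(0.00186·0.0001) = 2319 rad/s.
Step 3 — f₀ = ω₀/(2π) = 369 Hz.

f₀ = 369 Hz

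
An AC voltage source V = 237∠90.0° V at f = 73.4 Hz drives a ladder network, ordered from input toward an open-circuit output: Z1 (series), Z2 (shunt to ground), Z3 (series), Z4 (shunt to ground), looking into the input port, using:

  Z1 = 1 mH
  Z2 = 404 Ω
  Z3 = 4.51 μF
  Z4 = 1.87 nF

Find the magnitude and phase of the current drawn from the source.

Step 1 — Angular frequency: ω = 2π·f = 2π·73.4 = 461.2 rad/s.
Step 2 — Component impedances:
  Z1: Z = jωL = j·461.2·0.001 = 0 + j0.4612 Ω
  Z2: Z = R = 404 Ω
  Z3: Z = 1/(jωC) = -j/(ω·C) = 0 - j480.8 Ω
  Z4: Z = 1/(jωC) = -j/(ω·C) = 0 - j1.16e+06 Ω
Step 3 — Ladder network (open output): work backward from the far end, alternating series and parallel combinations. Z_in = 404 + j0.3205 Ω = 404∠0.0° Ω.
Step 4 — Source phasor: V = 237∠90.0° V = 0 + j237 V.
Step 5 — Ohm's law: I = V / Z_total = (0 + j237) / (404 + j0.3205) = 0.0004654 + j0.5866 A.
Step 6 — Convert to polar: |I| = 0.5866 A, ∠I = 90.0°.

I = 0.5866∠90.0° A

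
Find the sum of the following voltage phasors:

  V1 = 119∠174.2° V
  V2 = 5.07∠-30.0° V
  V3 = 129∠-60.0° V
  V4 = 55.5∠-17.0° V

Step 1 — Convert each phasor to rectangular form:
  V1 = 119·(cos(174.2°) + j·sin(174.2°)) = -118.4 + j12.03 V
  V2 = 5.07·(cos(-30.0°) + j·sin(-30.0°)) = 4.391 - j2.535 V
  V3 = 129·(cos(-60.0°) + j·sin(-60.0°)) = 64.5 - j111.7 V
  V4 = 55.5·(cos(-17.0°) + j·sin(-17.0°)) = 53.07 - j16.23 V
Step 2 — Sum components: V_total = 3.575 - j118.5 V.
Step 3 — Convert to polar: |V_total| = 118.5 V, ∠V_total = -88.3°.

V_total = 118.5∠-88.3° V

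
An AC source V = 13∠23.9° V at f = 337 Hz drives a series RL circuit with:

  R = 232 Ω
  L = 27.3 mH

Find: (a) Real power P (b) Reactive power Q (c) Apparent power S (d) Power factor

Step 1 — Angular frequency: ω = 2π·f = 2π·337 = 2117 rad/s.
Step 2 — Component impedances:
  R: Z = R = 232 Ω
  L: Z = jωL = j·2117·0.0273 = 0 + j57.81 Ω
Step 3 — Series combination: Z_total = R + L = 232 + j57.81 Ω = 239.1∠14.0° Ω.
Step 4 — Source phasor: V = 13∠23.9° V = 11.89 + j5.267 V.
Step 5 — Current: I = V / Z = 0.05356 + j0.009356 A = 0.05437∠9.9° A.
Step 6 — Complex power: S = V·I* = 0.6859 + j0.1709 VA.
Step 7 — Real power: P = Re(S) = 0.6859 W.
Step 8 — Reactive power: Q = Im(S) = 0.1709 VAR.
Step 9 — Apparent power: |S| = 0.7068 VA.
Step 10 — Power factor: PF = P/|S| = 0.9703 (lagging).

(a) P = 0.6859 W  (b) Q = 0.1709 VAR  (c) S = 0.7068 VA  (d) PF = 0.9703 (lagging)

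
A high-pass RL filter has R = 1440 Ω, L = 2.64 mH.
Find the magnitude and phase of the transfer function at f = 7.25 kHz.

Step 1 — Angular frequency: ω = 2π·7250 = 4.555e+04 rad/s.
Step 2 — Transfer function: H(jω) = jωL/(R + jωL).
Step 3 — Numerator jωL = j·120.3; denominator R + jωL = 1440 + j120.3.
Step 4 — H = 0.006926 + j0.08294.
Step 5 — Magnitude: |H| = 0.08322 (-21.6 dB); phase: φ = 85.2°.

|H| = 0.08322 (-21.6 dB), φ = 85.2°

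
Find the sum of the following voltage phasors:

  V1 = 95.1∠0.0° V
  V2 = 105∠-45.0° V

Step 1 — Convert each phasor to rectangular form:
  V1 = 95.1·(cos(0.0°) + j·sin(0.0°)) = 95.1 V
  V2 = 105·(cos(-45.0°) + j·sin(-45.0°)) = 74.25 - j74.25 V
Step 2 — Sum components: V_total = 169.3 - j74.25 V.
Step 3 — Convert to polar: |V_total| = 184.9 V, ∠V_total = -23.7°.

V_total = 184.9∠-23.7° V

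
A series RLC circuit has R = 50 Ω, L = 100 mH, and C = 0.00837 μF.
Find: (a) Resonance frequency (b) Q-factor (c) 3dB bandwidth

Step 1 — Resonance: ω₀ = 1/√(LC) = 1/√(0.1·8.37e-09) = 3.457e+04 rad/s.
Step 2 — f₀ = ω₀/(2π) = 5501 Hz.
Step 3 — Series Q: Q = ω₀L/R = 3.457e+04·0.1/50 = 69.13.
Step 4 — Bandwidth: Δω = ω₀/Q = 500 rad/s; BW = Δω/(2π) = 79.58 Hz.

(a) f₀ = 5501 Hz  (b) Q = 69.13  (c) BW = 79.58 Hz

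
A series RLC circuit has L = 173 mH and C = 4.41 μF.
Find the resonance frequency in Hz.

Step 1 — Resonance condition Im(Z)=0 gives ω₀ = 1/√(LC).
Step 2 — ω₀ = 1/√(0.173·4.41e-06) = 1145 rad/s.
Step 3 — f₀ = ω₀/(2π) = 182.2 Hz.

f₀ = 182.2 Hz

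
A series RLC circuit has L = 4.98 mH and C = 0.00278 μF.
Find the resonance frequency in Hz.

Step 1 — Resonance condition Im(Z)=0 gives ω₀ = 1/√(LC).
Step 2 — ω₀ = 1/√(0.00498·2.78e-09) = 2.688e+05 rad/s.
Step 3 — f₀ = ω₀/(2π) = 4.277e+04 Hz.

f₀ = 4.277e+04 Hz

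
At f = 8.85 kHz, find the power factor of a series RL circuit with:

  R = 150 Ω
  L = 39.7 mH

Step 1 — Angular frequency: ω = 2π·f = 2π·8850 = 5.561e+04 rad/s.
Step 2 — Component impedances:
  R: Z = R = 150 Ω
  L: Z = jωL = j·5.561e+04·0.0397 = 0 + j2208 Ω
Step 3 — Series combination: Z_total = R + L = 150 + j2208 Ω = 2213∠86.1° Ω.
Step 4 — Power factor: PF = cos(φ) = Re(Z)/|Z| = 150/2212.7 = 0.06779.
Step 5 — Type: Im(Z) = 2208 ⇒ lagging (phase φ = 86.1°).

PF = 0.06779 (lagging, φ = 86.1°)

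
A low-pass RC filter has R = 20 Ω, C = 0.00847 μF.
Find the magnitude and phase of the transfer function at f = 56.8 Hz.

Step 1 — Angular frequency: ω = 2π·56.8 = 356.9 rad/s.
Step 2 — Transfer function: H(jω) = 1/(1 + jωRC).
Step 3 — Denominator: 1 + jωRC = 1 + j·356.9·20·8.47e-09 = 1 + j6.046e-05.
Step 4 — H = 1 - j6.046e-05.
Step 5 — Magnitude: |H| = 1 (-0.0 dB); phase: φ = -0.0°.

|H| = 1 (-0.0 dB), φ = -0.0°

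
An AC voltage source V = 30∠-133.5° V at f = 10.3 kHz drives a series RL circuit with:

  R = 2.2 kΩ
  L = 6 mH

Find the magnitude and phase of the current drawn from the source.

Step 1 — Angular frequency: ω = 2π·f = 2π·1.03e+04 = 6.472e+04 rad/s.
Step 2 — Component impedances:
  R: Z = R = 2200 Ω
  L: Z = jωL = j·6.472e+04·0.006 = 0 + j388.3 Ω
Step 3 — Series combination: Z_total = R + L = 2200 + j388.3 Ω = 2234∠10.0° Ω.
Step 4 — Source phasor: V = 30∠-133.5° V = -20.65 - j21.76 V.
Step 5 — Ohm's law: I = V / Z_total = (-20.65 - j21.76) / (2200 + j388.3) = -0.0108 - j0.007986 A.
Step 6 — Convert to polar: |I| = 0.01343 A, ∠I = -143.5°.

I = 0.01343∠-143.5° A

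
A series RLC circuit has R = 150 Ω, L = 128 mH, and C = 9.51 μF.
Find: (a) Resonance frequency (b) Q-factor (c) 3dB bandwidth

Step 1 — Resonance: ω₀ = 1/√(LC) = 1/√(0.128·9.51e-06) = 906.4 rad/s.
Step 2 — f₀ = ω₀/(2π) = 144.3 Hz.
Step 3 — Series Q: Q = ω₀L/R = 906.4·0.128/150 = 0.7734.
Step 4 — Bandwidth: Δω = ω₀/Q = 1172 rad/s; BW = Δω/(2π) = 186.5 Hz.

(a) f₀ = 144.3 Hz  (b) Q = 0.7734  (c) BW = 186.5 Hz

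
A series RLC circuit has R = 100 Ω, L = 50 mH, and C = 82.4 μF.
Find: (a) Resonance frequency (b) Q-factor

Step 1 — Resonance condition Im(Z)=0 gives ω₀ = 1/√(LC).
Step 2 — ω₀ = 1/√(0.05·8.24e-05) = 492.7 rad/s.
Step 3 — f₀ = ω₀/(2π) = 78.41 Hz.
Step 4 — Series Q: Q = ω₀L/R = 492.7·0.05/100 = 0.2463.

(a) f₀ = 78.41 Hz  (b) Q = 0.2463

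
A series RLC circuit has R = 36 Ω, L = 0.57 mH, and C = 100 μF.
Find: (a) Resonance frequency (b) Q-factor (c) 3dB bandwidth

Step 1 — Resonance: ω₀ = 1/√(LC) = 1/√(0.00057·0.0001) = 4189 rad/s.
Step 2 — f₀ = ω₀/(2π) = 666.6 Hz.
Step 3 — Series Q: Q = ω₀L/R = 4189·0.00057/36 = 0.06632.
Step 4 — Bandwidth: Δω = ω₀/Q = 6.316e+04 rad/s; BW = Δω/(2π) = 1.005e+04 Hz.

(a) f₀ = 666.6 Hz  (b) Q = 0.06632  (c) BW = 1.005e+04 Hz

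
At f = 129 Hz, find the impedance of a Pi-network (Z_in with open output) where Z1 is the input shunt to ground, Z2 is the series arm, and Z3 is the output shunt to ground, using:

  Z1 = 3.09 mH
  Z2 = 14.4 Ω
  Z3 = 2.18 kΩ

Step 1 — Angular frequency: ω = 2π·f = 2π·129 = 810.5 rad/s.
Step 2 — Component impedances:
  Z1: Z = jωL = j·810.5·0.00309 = 0 + j2.505 Ω
  Z2: Z = R = 14.4 Ω
  Z3: Z = R = 2180 Ω
Step 3 — With open output, the series arm Z2 and the output shunt Z3 appear in series to ground: Z2 + Z3 = 2194 Ω.
Step 4 — Parallel with input shunt Z1: Z_in = Z1 || (Z2 + Z3) = 0.002859 + j2.505 Ω = 2.505∠89.9° Ω.

Z = 0.002859 + j2.505 Ω = 2.505∠89.9° Ω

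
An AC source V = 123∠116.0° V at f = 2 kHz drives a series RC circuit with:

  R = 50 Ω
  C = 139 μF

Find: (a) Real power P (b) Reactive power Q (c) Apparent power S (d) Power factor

Step 1 — Angular frequency: ω = 2π·f = 2π·2000 = 1.257e+04 rad/s.
Step 2 — Component impedances:
  R: Z = R = 50 Ω
  C: Z = 1/(jωC) = -j/(ω·C) = 0 - j0.5725 Ω
Step 3 — Series combination: Z_total = R + C = 50 - j0.5725 Ω = 50∠-0.7° Ω.
Step 4 — Source phasor: V = 123∠116.0° V = -53.92 + j110.6 V.
Step 5 — Current: I = V / Z = -1.104 + j2.198 A = 2.46∠116.7° A.
Step 6 — Complex power: S = V·I* = 302.5 - j3.464 VA.
Step 7 — Real power: P = Re(S) = 302.5 W.
Step 8 — Reactive power: Q = Im(S) = -3.464 VAR.
Step 9 — Apparent power: |S| = 302.6 VA.
Step 10 — Power factor: PF = P/|S| = 0.9999 (leading).

(a) P = 302.5 W  (b) Q = -3.464 VAR  (c) S = 302.6 VA  (d) PF = 0.9999 (leading)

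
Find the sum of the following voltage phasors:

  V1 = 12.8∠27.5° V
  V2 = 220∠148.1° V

Step 1 — Convert each phasor to rectangular form:
  V1 = 12.8·(cos(27.5°) + j·sin(27.5°)) = 11.35 + j5.91 V
  V2 = 220·(cos(148.1°) + j·sin(148.1°)) = -186.8 + j116.3 V
Step 2 — Sum components: V_total = -175.4 + j122.2 V.
Step 3 — Convert to polar: |V_total| = 213.8 V, ∠V_total = 145.1°.

V_total = 213.8∠145.1° V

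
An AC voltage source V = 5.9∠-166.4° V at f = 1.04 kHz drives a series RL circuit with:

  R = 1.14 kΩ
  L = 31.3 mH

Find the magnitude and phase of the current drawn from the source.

Step 1 — Angular frequency: ω = 2π·f = 2π·1040 = 6535 rad/s.
Step 2 — Component impedances:
  R: Z = R = 1140 Ω
  L: Z = jωL = j·6535·0.0313 = 0 + j204.5 Ω
Step 3 — Series combination: Z_total = R + L = 1140 + j204.5 Ω = 1158∠10.2° Ω.
Step 4 — Source phasor: V = 5.9∠-166.4° V = -5.735 - j1.387 V.
Step 5 — Ohm's law: I = V / Z_total = (-5.735 - j1.387) / (1140 + j204.5) = -0.005085 - j0.0003047 A.
Step 6 — Convert to polar: |I| = 0.005094 A, ∠I = -176.6°.

I = 0.005094∠-176.6° A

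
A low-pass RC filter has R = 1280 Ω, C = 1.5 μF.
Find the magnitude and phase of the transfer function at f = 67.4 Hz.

Step 1 — Angular frequency: ω = 2π·67.4 = 423.5 rad/s.
Step 2 — Transfer function: H(jω) = 1/(1 + jωRC).
Step 3 — Denominator: 1 + jωRC = 1 + j·423.5·1280·1.5e-06 = 1 + j0.8131.
Step 4 — H = 0.602 - j0.4895.
Step 5 — Magnitude: |H| = 0.7759 (-2.2 dB); phase: φ = -39.1°.

|H| = 0.7759 (-2.2 dB), φ = -39.1°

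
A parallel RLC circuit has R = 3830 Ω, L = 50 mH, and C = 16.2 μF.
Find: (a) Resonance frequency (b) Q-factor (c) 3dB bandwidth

Step 1 — Resonance: ω₀ = 1/√(LC) = 1/√(0.05·1.62e-05) = 1111 rad/s.
Step 2 — f₀ = ω₀/(2π) = 176.8 Hz.
Step 3 — Parallel Q: Q = R/(ω₀L) = 3830/(1111·0.05) = 68.94.
Step 4 — Bandwidth: Δω = ω₀/Q = 16.12 rad/s; BW = Δω/(2π) = 2.565 Hz.

(a) f₀ = 176.8 Hz  (b) Q = 68.94  (c) BW = 2.565 Hz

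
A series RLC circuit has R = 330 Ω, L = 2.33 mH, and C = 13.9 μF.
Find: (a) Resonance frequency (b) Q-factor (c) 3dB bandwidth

Step 1 — Resonance condition Im(Z)=0 gives ω₀ = 1/√(LC).
Step 2 — ω₀ = 1/√(0.00233·1.39e-05) = 5557 rad/s.
Step 3 — f₀ = ω₀/(2π) = 884.4 Hz.
Step 4 — Series Q: Q = ω₀L/R = 5557·0.00233/330 = 0.03923.
Step 5 — 3dB bandwidth: Δω = ω₀/Q = 1.416e+05 rad/s; BW = Δω/(2π) = 2.254e+04 Hz.

(a) f₀ = 884.4 Hz  (b) Q = 0.03923  (c) BW = 2.254e+04 Hz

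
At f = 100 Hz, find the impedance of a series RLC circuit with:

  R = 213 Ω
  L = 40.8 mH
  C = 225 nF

Step 1 — Angular frequency: ω = 2π·f = 2π·100 = 628.3 rad/s.
Step 2 — Component impedances:
  R: Z = R = 213 Ω
  L: Z = jωL = j·628.3·0.0408 = 0 + j25.64 Ω
  C: Z = 1/(jωC) = -j/(ω·C) = 0 - j7074 Ω
Step 3 — Series combination: Z_total = R + L + C = 213 - j7048 Ω = 7051∠-88.3° Ω.

Z = 213 - j7048 Ω = 7051∠-88.3° Ω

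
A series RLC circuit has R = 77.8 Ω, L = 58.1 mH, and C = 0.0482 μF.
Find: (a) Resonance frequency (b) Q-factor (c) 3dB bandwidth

Step 1 — Resonance: ω₀ = 1/√(LC) = 1/√(0.0581·4.82e-08) = 1.89e+04 rad/s.
Step 2 — f₀ = ω₀/(2π) = 3008 Hz.
Step 3 — Series Q: Q = ω₀L/R = 1.89e+04·0.0581/77.8 = 14.11.
Step 4 — Bandwidth: Δω = ω₀/Q = 1339 rad/s; BW = Δω/(2π) = 213.1 Hz.

(a) f₀ = 3008 Hz  (b) Q = 14.11  (c) BW = 213.1 Hz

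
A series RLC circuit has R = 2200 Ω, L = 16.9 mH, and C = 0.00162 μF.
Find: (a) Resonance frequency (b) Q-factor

Step 1 — Resonance condition Im(Z)=0 gives ω₀ = 1/√(LC).
Step 2 — ω₀ = 1/√(0.0169·1.62e-09) = 1.911e+05 rad/s.
Step 3 — f₀ = ω₀/(2π) = 3.042e+04 Hz.
Step 4 — Series Q: Q = ω₀L/R = 1.911e+05·0.0169/2200 = 1.468.

(a) f₀ = 3.042e+04 Hz  (b) Q = 1.468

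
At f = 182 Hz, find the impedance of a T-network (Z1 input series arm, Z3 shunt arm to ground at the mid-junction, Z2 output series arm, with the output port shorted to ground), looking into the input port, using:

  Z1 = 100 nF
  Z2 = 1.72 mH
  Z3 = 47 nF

Step 1 — Angular frequency: ω = 2π·f = 2π·182 = 1144 rad/s.
Step 2 — Component impedances:
  Z1: Z = 1/(jωC) = -j/(ω·C) = 0 - j8745 Ω
  Z2: Z = jωL = j·1144·0.00172 = 0 + j1.967 Ω
  Z3: Z = 1/(jωC) = -j/(ω·C) = 0 - j1.861e+04 Ω
Step 3 — With the output port shorted to ground, the output series arm Z2 runs from the junction to ground; the shunt arm Z3 also runs from the junction to ground. They appear in parallel: Z3 || Z2 = 0 + j1.967 Ω.
Step 4 — Series with input arm Z1: Z_in = Z1 + (Z3 || Z2) = 0 - j8743 Ω = 8743∠-90.0° Ω.

Z = 0 - j8743 Ω = 8743∠-90.0° Ω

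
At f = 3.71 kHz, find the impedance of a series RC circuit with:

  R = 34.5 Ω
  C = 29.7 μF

Step 1 — Angular frequency: ω = 2π·f = 2π·3710 = 2.331e+04 rad/s.
Step 2 — Component impedances:
  R: Z = R = 34.5 Ω
  C: Z = 1/(jωC) = -j/(ω·C) = 0 - j1.444 Ω
Step 3 — Series combination: Z_total = R + C = 34.5 - j1.444 Ω = 34.53∠-2.4° Ω.

Z = 34.5 - j1.444 Ω = 34.53∠-2.4° Ω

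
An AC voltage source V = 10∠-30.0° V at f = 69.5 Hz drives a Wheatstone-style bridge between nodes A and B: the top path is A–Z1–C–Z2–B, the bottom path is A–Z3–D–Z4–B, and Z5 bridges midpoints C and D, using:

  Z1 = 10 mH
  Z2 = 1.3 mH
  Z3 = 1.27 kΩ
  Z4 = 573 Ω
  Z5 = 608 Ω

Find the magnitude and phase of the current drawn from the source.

Step 1 — Angular frequency: ω = 2π·f = 2π·69.5 = 436.7 rad/s.
Step 2 — Component impedances:
  Z1: Z = jωL = j·436.7·0.01 = 0 + j4.367 Ω
  Z2: Z = jωL = j·436.7·0.0013 = 0 + j0.5677 Ω
  Z3: Z = R = 1270 Ω
  Z4: Z = R = 573 Ω
  Z5: Z = R = 608 Ω
Step 3 — Bridge requires nodal analysis (the Z5 bridge couples midpoints C and D, so the two paths cannot be reduced to a simple series/parallel combination). Setting node B to ground and injecting 1 A at node A, the 3-node admittance system at A, C, D solves to V_A = Z_AB = 0.01414 + j4.934 Ω = 4.934∠89.8° Ω.
Step 4 — Source phasor: V = 10∠-30.0° V = 8.66 - j5 V.
Step 5 — Ohm's law: I = V / Z_total = (8.66 - j5) / (0.01414 + j4.934) = -1.008 - j1.758 A.
Step 6 — Convert to polar: |I| = 2.027 A, ∠I = -119.8°.

I = 2.027∠-119.8° A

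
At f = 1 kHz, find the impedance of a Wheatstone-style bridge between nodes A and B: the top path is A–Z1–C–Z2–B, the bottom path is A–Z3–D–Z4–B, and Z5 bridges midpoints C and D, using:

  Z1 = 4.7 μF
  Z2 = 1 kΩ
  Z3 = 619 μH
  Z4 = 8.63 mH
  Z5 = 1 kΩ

Step 1 — Angular frequency: ω = 2π·f = 2π·1000 = 6283 rad/s.
Step 2 — Component impedances:
  Z1: Z = 1/(jωC) = -j/(ω·C) = 0 - j33.86 Ω
  Z2: Z = R = 1000 Ω
  Z3: Z = jωL = j·6283·0.000619 = 0 + j3.889 Ω
  Z4: Z = jωL = j·6283·0.00863 = 0 + j54.22 Ω
  Z5: Z = R = 1000 Ω
Step 3 — Bridge requires nodal analysis (the Z5 bridge couples midpoints C and D, so the two paths cannot be reduced to a simple series/parallel combination). Setting node B to ground and injecting 1 A at node A, the 3-node admittance system at A, C, D solves to V_A = Z_AB = 3.387 + j58.05 Ω = 58.14∠86.7° Ω.

Z = 3.387 + j58.05 Ω = 58.14∠86.7° Ω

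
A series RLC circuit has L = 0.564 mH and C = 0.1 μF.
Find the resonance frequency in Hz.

Step 1 — Resonance condition Im(Z)=0 gives ω₀ = 1/√(LC).
Step 2 — ω₀ = 1/√(0.000564·1e-07) = 1.332e+05 rad/s.
Step 3 — f₀ = ω₀/(2π) = 2.119e+04 Hz.

f₀ = 2.119e+04 Hz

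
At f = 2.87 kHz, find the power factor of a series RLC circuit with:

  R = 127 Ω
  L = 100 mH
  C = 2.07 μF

Step 1 — Angular frequency: ω = 2π·f = 2π·2870 = 1.803e+04 rad/s.
Step 2 — Component impedances:
  R: Z = R = 127 Ω
  L: Z = jωL = j·1.803e+04·0.1 = 0 + j1803 Ω
  C: Z = 1/(jωC) = -j/(ω·C) = 0 - j26.79 Ω
Step 3 — Series combination: Z_total = R + L + C = 127 + j1776 Ω = 1781∠85.9° Ω.
Step 4 — Power factor: PF = cos(φ) = Re(Z)/|Z| = 127/1781 = 0.07131.
Step 5 — Type: Im(Z) = 1776 ⇒ lagging (phase φ = 85.9°).

PF = 0.07131 (lagging, φ = 85.9°)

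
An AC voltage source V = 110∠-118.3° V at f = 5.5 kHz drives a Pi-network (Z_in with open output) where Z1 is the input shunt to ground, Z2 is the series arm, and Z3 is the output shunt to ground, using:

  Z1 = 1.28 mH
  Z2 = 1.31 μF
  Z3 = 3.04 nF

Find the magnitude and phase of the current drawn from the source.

Step 1 — Angular frequency: ω = 2π·f = 2π·5500 = 3.456e+04 rad/s.
Step 2 — Component impedances:
  Z1: Z = jωL = j·3.456e+04·0.00128 = 0 + j44.23 Ω
  Z2: Z = 1/(jωC) = -j/(ω·C) = 0 - j22.09 Ω
  Z3: Z = 1/(jωC) = -j/(ω·C) = 0 - j9519 Ω
Step 3 — With open output, the series arm Z2 and the output shunt Z3 appear in series to ground: Z2 + Z3 = 0 - j9541 Ω.
Step 4 — Parallel with input shunt Z1: Z_in = Z1 || (Z2 + Z3) = 0 + j44.44 Ω = 44.44∠90.0° Ω.
Step 5 — Source phasor: V = 110∠-118.3° V = -52.15 - j96.85 V.
Step 6 — Ohm's law: I = V / Z_total = (-52.15 - j96.85) / (0 + j44.44) = -2.179 + j1.173 A.
Step 7 — Convert to polar: |I| = 2.475 A, ∠I = 151.7°.

I = 2.475∠151.7° A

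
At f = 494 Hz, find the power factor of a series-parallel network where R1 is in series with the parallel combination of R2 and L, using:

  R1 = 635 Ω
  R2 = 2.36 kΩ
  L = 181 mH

Step 1 — Angular frequency: ω = 2π·f = 2π·494 = 3104 rad/s.
Step 2 — Component impedances:
  R1: Z = R = 635 Ω
  R2: Z = R = 2360 Ω
  L: Z = jωL = j·3104·0.181 = 0 + j561.8 Ω
Step 3 — Parallel branch: R2 || L = 1/(1/R2 + 1/L) = 126.6 + j531.7 Ω.
Step 4 — Series with R1: Z_total = R1 + (R2 || L) = 761.6 + j531.7 Ω = 928.8∠34.9° Ω.
Step 5 — Power factor: PF = cos(φ) = Re(Z)/|Z| = 761.6/928.8 = 0.82.
Step 6 — Type: Im(Z) = 531.7 ⇒ lagging (phase φ = 34.9°).

PF = 0.82 (lagging, φ = 34.9°)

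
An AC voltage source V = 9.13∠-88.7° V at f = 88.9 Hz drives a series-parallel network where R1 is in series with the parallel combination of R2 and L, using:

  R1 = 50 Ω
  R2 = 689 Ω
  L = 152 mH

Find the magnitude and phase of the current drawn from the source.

Step 1 — Angular frequency: ω = 2π·f = 2π·88.9 = 558.6 rad/s.
Step 2 — Component impedances:
  R1: Z = R = 50 Ω
  R2: Z = R = 689 Ω
  L: Z = jωL = j·558.6·0.152 = 0 + j84.9 Ω
Step 3 — Parallel branch: R2 || L = 1/(1/R2 + 1/L) = 10.31 + j83.63 Ω.
Step 4 — Series with R1: Z_total = R1 + (R2 || L) = 60.31 + j83.63 Ω = 103.1∠54.2° Ω.
Step 5 — Source phasor: V = 9.13∠-88.7° V = 0.2071 - j9.128 V.
Step 6 — Ohm's law: I = V / Z_total = (0.2071 - j9.128) / (60.31 + j83.63) = -0.07063 - j0.05341 A.
Step 7 — Convert to polar: |I| = 0.08855 A, ∠I = -142.9°.

I = 0.08855∠-142.9° A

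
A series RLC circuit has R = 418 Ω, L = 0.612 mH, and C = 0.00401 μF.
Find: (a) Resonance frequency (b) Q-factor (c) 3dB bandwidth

Step 1 — Resonance: ω₀ = 1/√(LC) = 1/√(0.000612·4.01e-09) = 6.383e+05 rad/s.
Step 2 — f₀ = ω₀/(2π) = 1.016e+05 Hz.
Step 3 — Series Q: Q = ω₀L/R = 6.383e+05·0.000612/418 = 0.9346.
Step 4 — Bandwidth: Δω = ω₀/Q = 6.83e+05 rad/s; BW = Δω/(2π) = 1.087e+05 Hz.

(a) f₀ = 1.016e+05 Hz  (b) Q = 0.9346  (c) BW = 1.087e+05 Hz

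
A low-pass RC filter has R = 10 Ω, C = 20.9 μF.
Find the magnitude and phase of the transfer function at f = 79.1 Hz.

Step 1 — Angular frequency: ω = 2π·79.1 = 497 rad/s.
Step 2 — Transfer function: H(jω) = 1/(1 + jωRC).
Step 3 — Denominator: 1 + jωRC = 1 + j·497·10·2.09e-05 = 1 + j0.1039.
Step 4 — H = 0.9893 - j0.1028.
Step 5 — Magnitude: |H| = 0.9946 (-0.0 dB); phase: φ = -5.9°.

|H| = 0.9946 (-0.0 dB), φ = -5.9°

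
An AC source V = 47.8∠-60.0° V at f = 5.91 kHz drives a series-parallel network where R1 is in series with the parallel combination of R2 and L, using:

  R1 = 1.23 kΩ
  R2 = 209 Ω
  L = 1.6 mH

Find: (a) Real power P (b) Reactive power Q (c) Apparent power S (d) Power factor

Step 1 — Angular frequency: ω = 2π·f = 2π·5910 = 3.713e+04 rad/s.
Step 2 — Component impedances:
  R1: Z = R = 1230 Ω
  R2: Z = R = 209 Ω
  L: Z = jωL = j·3.713e+04·0.0016 = 0 + j59.41 Ω
Step 3 — Parallel branch: R2 || L = 1/(1/R2 + 1/L) = 15.63 + j54.97 Ω.
Step 4 — Series with R1: Z_total = R1 + (R2 || L) = 1246 + j54.97 Ω = 1247∠2.5° Ω.
Step 5 — Source phasor: V = 47.8∠-60.0° V = 23.9 - j41.4 V.
Step 6 — Current: I = V / Z = 0.01769 - j0.03401 A = 0.03834∠-62.5° A.
Step 7 — Complex power: S = V·I* = 1.831 + j0.08079 VA.
Step 8 — Real power: P = Re(S) = 1.831 W.
Step 9 — Reactive power: Q = Im(S) = 0.08079 VAR.
Step 10 — Apparent power: |S| = 1.833 VA.
Step 11 — Power factor: PF = P/|S| = 0.999 (lagging).

(a) P = 1.831 W  (b) Q = 0.08079 VAR  (c) S = 1.833 VA  (d) PF = 0.999 (lagging)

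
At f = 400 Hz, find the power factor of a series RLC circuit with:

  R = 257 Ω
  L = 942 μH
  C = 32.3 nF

Step 1 — Angular frequency: ω = 2π·f = 2π·400 = 2513 rad/s.
Step 2 — Component impedances:
  R: Z = R = 257 Ω
  L: Z = jωL = j·2513·0.000942 = 0 + j2.368 Ω
  C: Z = 1/(jωC) = -j/(ω·C) = 0 - j1.232e+04 Ω
Step 3 — Series combination: Z_total = R + L + C = 257 - j1.232e+04 Ω = 1.232e+04∠-88.8° Ω.
Step 4 — Power factor: PF = cos(φ) = Re(Z)/|Z| = 257/1.232e+04 = 0.02086.
Step 5 — Type: Im(Z) = -1.232e+04 ⇒ leading (phase φ = -88.8°).

PF = 0.02086 (leading, φ = -88.8°)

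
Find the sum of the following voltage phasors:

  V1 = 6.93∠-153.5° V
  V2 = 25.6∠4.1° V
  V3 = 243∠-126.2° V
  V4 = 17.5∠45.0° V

Step 1 — Convert each phasor to rectangular form:
  V1 = 6.93·(cos(-153.5°) + j·sin(-153.5°)) = -6.202 - j3.092 V
  V2 = 25.6·(cos(4.1°) + j·sin(4.1°)) = 25.53 + j1.83 V
  V3 = 243·(cos(-126.2°) + j·sin(-126.2°)) = -143.5 - j196.1 V
  V4 = 17.5·(cos(45.0°) + j·sin(45.0°)) = 12.37 + j12.37 V
Step 2 — Sum components: V_total = -111.8 - j185 V.
Step 3 — Convert to polar: |V_total| = 216.1 V, ∠V_total = -121.2°.

V_total = 216.1∠-121.2° V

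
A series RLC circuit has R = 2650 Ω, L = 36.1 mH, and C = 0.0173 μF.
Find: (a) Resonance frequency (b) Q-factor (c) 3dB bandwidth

Step 1 — Resonance condition Im(Z)=0 gives ω₀ = 1/√(LC).
Step 2 — ω₀ = 1/√(0.0361·1.73e-08) = 4.002e+04 rad/s.
Step 3 — f₀ = ω₀/(2π) = 6369 Hz.
Step 4 — Series Q: Q = ω₀L/R = 4.002e+04·0.0361/2650 = 0.5451.
Step 5 — 3dB bandwidth: Δω = ω₀/Q = 7.341e+04 rad/s; BW = Δω/(2π) = 1.168e+04 Hz.

(a) f₀ = 6369 Hz  (b) Q = 0.5451  (c) BW = 1.168e+04 Hz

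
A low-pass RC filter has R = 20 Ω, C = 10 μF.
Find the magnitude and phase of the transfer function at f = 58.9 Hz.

Step 1 — Angular frequency: ω = 2π·58.9 = 370.1 rad/s.
Step 2 — Transfer function: H(jω) = 1/(1 + jωRC).
Step 3 — Denominator: 1 + jωRC = 1 + j·370.1·20·1e-05 = 1 + j0.07402.
Step 4 — H = 0.9946 - j0.07361.
Step 5 — Magnitude: |H| = 0.9973 (-0.0 dB); phase: φ = -4.2°.

|H| = 0.9973 (-0.0 dB), φ = -4.2°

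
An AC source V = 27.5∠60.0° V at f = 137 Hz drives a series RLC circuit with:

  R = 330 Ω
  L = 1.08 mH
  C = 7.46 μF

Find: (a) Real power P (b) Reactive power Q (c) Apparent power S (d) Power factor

Step 1 — Angular frequency: ω = 2π·f = 2π·137 = 860.8 rad/s.
Step 2 — Component impedances:
  R: Z = R = 330 Ω
  L: Z = jωL = j·860.8·0.00108 = 0 + j0.9297 Ω
  C: Z = 1/(jωC) = -j/(ω·C) = 0 - j155.7 Ω
Step 3 — Series combination: Z_total = R + L + C = 330 - j154.8 Ω = 364.5∠-25.1° Ω.
Step 4 — Source phasor: V = 27.5∠60.0° V = 13.75 + j23.82 V.
Step 5 — Current: I = V / Z = 0.006405 + j0.07517 A = 0.07545∠85.1° A.
Step 6 — Complex power: S = V·I* = 1.878 - j0.8811 VA.
Step 7 — Real power: P = Re(S) = 1.878 W.
Step 8 — Reactive power: Q = Im(S) = -0.8811 VAR.
Step 9 — Apparent power: |S| = 2.075 VA.
Step 10 — Power factor: PF = P/|S| = 0.9053 (leading).

(a) P = 1.878 W  (b) Q = -0.8811 VAR  (c) S = 2.075 VA  (d) PF = 0.9053 (leading)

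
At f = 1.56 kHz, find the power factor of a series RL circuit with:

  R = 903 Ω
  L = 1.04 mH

Step 1 — Angular frequency: ω = 2π·f = 2π·1560 = 9802 rad/s.
Step 2 — Component impedances:
  R: Z = R = 903 Ω
  L: Z = jωL = j·9802·0.00104 = 0 + j10.19 Ω
Step 3 — Series combination: Z_total = R + L = 903 + j10.19 Ω = 903.1∠0.6° Ω.
Step 4 — Power factor: PF = cos(φ) = Re(Z)/|Z| = 903/903.1 = 0.9999.
Step 5 — Type: Im(Z) = 10.19 ⇒ lagging (phase φ = 0.6°).

PF = 0.9999 (lagging, φ = 0.6°)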